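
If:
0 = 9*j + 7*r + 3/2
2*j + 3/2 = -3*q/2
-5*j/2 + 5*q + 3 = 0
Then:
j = -12/55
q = -39/55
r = 51/770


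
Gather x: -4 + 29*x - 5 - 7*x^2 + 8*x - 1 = -7*x^2 + 37*x - 10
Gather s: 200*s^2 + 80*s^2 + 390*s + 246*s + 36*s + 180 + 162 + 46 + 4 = 280*s^2 + 672*s + 392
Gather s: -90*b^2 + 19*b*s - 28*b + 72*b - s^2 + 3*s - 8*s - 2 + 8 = -90*b^2 + 44*b - s^2 + s*(19*b - 5) + 6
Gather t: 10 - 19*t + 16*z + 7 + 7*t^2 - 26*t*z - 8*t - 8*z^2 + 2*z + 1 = 7*t^2 + t*(-26*z - 27) - 8*z^2 + 18*z + 18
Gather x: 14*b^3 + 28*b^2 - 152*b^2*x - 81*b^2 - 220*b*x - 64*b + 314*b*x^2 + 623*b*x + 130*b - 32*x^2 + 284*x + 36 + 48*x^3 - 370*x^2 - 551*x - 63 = 14*b^3 - 53*b^2 + 66*b + 48*x^3 + x^2*(314*b - 402) + x*(-152*b^2 + 403*b - 267) - 27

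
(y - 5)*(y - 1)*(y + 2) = y^3 - 4*y^2 - 7*y + 10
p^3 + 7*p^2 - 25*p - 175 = (p - 5)*(p + 5)*(p + 7)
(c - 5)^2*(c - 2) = c^3 - 12*c^2 + 45*c - 50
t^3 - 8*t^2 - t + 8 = (t - 8)*(t - 1)*(t + 1)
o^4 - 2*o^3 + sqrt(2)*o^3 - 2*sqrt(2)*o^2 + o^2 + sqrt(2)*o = o*(o - 1)^2*(o + sqrt(2))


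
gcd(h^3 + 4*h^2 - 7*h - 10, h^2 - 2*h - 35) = h + 5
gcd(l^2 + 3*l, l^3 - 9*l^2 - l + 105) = l + 3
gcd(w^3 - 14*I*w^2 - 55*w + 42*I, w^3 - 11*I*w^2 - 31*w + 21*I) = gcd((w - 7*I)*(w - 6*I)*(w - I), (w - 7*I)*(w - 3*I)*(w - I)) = w^2 - 8*I*w - 7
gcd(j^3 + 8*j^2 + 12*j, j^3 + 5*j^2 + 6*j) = j^2 + 2*j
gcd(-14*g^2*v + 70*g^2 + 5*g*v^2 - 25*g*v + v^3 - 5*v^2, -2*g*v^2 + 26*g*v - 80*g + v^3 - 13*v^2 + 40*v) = -2*g*v + 10*g + v^2 - 5*v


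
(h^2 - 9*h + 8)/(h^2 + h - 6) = (h^2 - 9*h + 8)/(h^2 + h - 6)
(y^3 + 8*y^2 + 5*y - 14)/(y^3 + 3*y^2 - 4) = (y + 7)/(y + 2)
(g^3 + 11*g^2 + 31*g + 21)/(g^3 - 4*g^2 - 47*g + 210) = (g^2 + 4*g + 3)/(g^2 - 11*g + 30)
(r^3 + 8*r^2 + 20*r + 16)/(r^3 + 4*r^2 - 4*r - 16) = (r + 2)/(r - 2)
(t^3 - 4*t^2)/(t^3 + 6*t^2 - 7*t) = t*(t - 4)/(t^2 + 6*t - 7)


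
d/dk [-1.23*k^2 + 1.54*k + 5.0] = 1.54 - 2.46*k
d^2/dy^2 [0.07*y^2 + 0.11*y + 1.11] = 0.140000000000000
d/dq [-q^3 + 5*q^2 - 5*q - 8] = -3*q^2 + 10*q - 5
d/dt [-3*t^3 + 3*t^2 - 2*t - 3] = -9*t^2 + 6*t - 2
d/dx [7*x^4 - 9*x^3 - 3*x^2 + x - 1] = 28*x^3 - 27*x^2 - 6*x + 1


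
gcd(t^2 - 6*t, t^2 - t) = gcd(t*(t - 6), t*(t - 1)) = t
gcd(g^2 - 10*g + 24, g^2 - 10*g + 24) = g^2 - 10*g + 24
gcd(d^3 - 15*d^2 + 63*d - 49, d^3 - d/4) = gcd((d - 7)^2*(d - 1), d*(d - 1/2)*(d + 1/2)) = 1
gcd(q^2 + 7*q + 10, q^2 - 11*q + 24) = 1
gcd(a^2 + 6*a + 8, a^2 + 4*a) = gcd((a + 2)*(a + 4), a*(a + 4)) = a + 4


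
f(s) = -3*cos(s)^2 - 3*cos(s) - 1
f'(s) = 6*sin(s)*cos(s) + 3*sin(s)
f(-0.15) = -6.90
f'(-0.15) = -1.33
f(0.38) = -6.37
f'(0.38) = 3.18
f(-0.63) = -5.38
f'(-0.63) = -4.62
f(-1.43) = -1.48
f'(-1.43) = -3.80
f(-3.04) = -0.98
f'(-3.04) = 0.30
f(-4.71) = -0.99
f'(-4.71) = 2.99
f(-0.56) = -5.70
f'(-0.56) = -4.29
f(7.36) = -3.10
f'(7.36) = 5.15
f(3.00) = -0.97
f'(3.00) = -0.41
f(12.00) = -5.67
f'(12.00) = -4.33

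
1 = 1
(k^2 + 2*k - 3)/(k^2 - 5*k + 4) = (k + 3)/(k - 4)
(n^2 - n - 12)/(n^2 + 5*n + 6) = (n - 4)/(n + 2)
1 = 1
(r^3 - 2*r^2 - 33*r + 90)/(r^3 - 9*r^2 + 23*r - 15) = (r + 6)/(r - 1)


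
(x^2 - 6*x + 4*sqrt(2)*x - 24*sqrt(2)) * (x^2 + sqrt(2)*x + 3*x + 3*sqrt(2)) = x^4 - 3*x^3 + 5*sqrt(2)*x^3 - 15*sqrt(2)*x^2 - 10*x^2 - 90*sqrt(2)*x - 24*x - 144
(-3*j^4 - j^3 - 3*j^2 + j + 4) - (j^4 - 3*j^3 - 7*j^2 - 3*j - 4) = -4*j^4 + 2*j^3 + 4*j^2 + 4*j + 8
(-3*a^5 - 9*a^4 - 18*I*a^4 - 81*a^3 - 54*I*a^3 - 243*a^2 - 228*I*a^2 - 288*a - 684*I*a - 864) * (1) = -3*a^5 - 9*a^4 - 18*I*a^4 - 81*a^3 - 54*I*a^3 - 243*a^2 - 228*I*a^2 - 288*a - 684*I*a - 864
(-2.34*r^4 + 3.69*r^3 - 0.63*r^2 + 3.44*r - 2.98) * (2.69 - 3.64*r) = 8.5176*r^5 - 19.7262*r^4 + 12.2193*r^3 - 14.2163*r^2 + 20.1008*r - 8.0162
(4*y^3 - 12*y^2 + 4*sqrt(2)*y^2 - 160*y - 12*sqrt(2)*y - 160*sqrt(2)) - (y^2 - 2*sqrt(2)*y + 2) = 4*y^3 - 13*y^2 + 4*sqrt(2)*y^2 - 160*y - 10*sqrt(2)*y - 160*sqrt(2) - 2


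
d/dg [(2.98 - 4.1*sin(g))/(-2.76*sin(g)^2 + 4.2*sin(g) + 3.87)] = (-11.316*sin(g)^2 + 16.4496*sin(g) - 28.383)*cos(g)/(7.6176*sin(g)^4 - 23.184*sin(g)^3 - 3.7224*sin(g)^2 + 32.508*sin(g) + 14.9769)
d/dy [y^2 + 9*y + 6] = 2*y + 9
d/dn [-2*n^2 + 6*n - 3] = 6 - 4*n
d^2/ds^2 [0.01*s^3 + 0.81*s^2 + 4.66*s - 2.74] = 0.06*s + 1.62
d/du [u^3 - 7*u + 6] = 3*u^2 - 7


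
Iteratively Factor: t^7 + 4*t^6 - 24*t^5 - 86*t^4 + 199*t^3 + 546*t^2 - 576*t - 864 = (t + 4)*(t^6 - 24*t^4 + 10*t^3 + 159*t^2 - 90*t - 216) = (t - 3)*(t + 4)*(t^5 + 3*t^4 - 15*t^3 - 35*t^2 + 54*t + 72) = (t - 3)*(t + 3)*(t + 4)*(t^4 - 15*t^2 + 10*t + 24) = (t - 3)*(t + 1)*(t + 3)*(t + 4)*(t^3 - t^2 - 14*t + 24) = (t - 3)*(t - 2)*(t + 1)*(t + 3)*(t + 4)*(t^2 + t - 12) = (t - 3)^2*(t - 2)*(t + 1)*(t + 3)*(t + 4)*(t + 4)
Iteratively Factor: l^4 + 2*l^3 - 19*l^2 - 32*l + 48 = (l + 3)*(l^3 - l^2 - 16*l + 16) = (l + 3)*(l + 4)*(l^2 - 5*l + 4) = (l - 4)*(l + 3)*(l + 4)*(l - 1)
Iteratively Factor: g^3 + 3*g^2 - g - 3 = (g - 1)*(g^2 + 4*g + 3) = (g - 1)*(g + 3)*(g + 1)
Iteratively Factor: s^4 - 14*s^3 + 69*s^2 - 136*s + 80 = (s - 1)*(s^3 - 13*s^2 + 56*s - 80) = (s - 5)*(s - 1)*(s^2 - 8*s + 16) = (s - 5)*(s - 4)*(s - 1)*(s - 4)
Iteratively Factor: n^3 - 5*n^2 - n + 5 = (n + 1)*(n^2 - 6*n + 5) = (n - 1)*(n + 1)*(n - 5)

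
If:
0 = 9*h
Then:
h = 0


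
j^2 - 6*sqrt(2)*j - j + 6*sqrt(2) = (j - 1)*(j - 6*sqrt(2))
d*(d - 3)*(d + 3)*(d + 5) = d^4 + 5*d^3 - 9*d^2 - 45*d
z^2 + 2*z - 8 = (z - 2)*(z + 4)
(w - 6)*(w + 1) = w^2 - 5*w - 6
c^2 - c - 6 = (c - 3)*(c + 2)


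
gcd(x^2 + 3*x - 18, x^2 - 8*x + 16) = 1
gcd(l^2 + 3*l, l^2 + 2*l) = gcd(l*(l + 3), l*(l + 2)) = l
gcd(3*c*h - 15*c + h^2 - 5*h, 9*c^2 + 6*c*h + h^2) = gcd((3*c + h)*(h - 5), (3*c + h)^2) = 3*c + h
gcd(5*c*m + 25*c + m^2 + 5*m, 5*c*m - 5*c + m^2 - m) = 5*c + m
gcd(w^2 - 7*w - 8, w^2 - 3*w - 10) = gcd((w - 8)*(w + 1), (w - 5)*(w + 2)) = 1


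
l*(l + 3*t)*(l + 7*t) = l^3 + 10*l^2*t + 21*l*t^2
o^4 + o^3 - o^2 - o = o*(o - 1)*(o + 1)^2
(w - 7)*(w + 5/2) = w^2 - 9*w/2 - 35/2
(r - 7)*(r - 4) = r^2 - 11*r + 28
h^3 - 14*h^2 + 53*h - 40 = (h - 8)*(h - 5)*(h - 1)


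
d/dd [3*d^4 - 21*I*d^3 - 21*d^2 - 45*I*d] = 12*d^3 - 63*I*d^2 - 42*d - 45*I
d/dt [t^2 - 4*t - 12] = 2*t - 4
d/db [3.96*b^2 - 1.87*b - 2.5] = 7.92*b - 1.87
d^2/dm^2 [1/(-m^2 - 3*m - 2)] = 2*(m^2 + 3*m - (2*m + 3)^2 + 2)/(m^2 + 3*m + 2)^3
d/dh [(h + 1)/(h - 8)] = -9/(h - 8)^2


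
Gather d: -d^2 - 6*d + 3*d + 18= -d^2 - 3*d + 18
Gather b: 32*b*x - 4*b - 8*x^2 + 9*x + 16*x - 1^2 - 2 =b*(32*x - 4) - 8*x^2 + 25*x - 3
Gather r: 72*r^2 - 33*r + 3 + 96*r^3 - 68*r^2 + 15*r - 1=96*r^3 + 4*r^2 - 18*r + 2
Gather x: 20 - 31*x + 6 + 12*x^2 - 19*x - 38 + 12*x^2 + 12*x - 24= 24*x^2 - 38*x - 36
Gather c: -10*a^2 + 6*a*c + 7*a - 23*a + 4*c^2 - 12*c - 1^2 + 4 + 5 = -10*a^2 - 16*a + 4*c^2 + c*(6*a - 12) + 8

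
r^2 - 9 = (r - 3)*(r + 3)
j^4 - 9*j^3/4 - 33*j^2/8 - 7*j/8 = j*(j - 7/2)*(j + 1/4)*(j + 1)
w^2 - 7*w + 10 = (w - 5)*(w - 2)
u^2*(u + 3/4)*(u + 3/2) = u^4 + 9*u^3/4 + 9*u^2/8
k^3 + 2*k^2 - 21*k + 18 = (k - 3)*(k - 1)*(k + 6)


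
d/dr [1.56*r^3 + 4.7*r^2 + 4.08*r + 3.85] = 4.68*r^2 + 9.4*r + 4.08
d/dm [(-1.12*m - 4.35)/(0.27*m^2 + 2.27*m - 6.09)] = (0.3024*m^2 + 2.349*m + 16.6953)/(0.0729*m^4 + 1.2258*m^3 + 1.8643*m^2 - 27.6486*m + 37.0881)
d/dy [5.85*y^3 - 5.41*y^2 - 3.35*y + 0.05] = 17.55*y^2 - 10.82*y - 3.35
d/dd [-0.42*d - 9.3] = -0.420000000000000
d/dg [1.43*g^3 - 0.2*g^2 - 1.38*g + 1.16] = 4.29*g^2 - 0.4*g - 1.38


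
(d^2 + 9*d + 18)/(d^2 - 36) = (d + 3)/(d - 6)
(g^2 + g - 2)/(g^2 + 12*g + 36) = (g^2 + g - 2)/(g^2 + 12*g + 36)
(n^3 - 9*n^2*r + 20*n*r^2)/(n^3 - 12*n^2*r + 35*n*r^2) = (-n + 4*r)/(-n + 7*r)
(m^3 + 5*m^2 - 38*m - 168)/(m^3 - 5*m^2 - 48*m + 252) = (m + 4)/(m - 6)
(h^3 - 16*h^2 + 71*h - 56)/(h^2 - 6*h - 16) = (h^2 - 8*h + 7)/(h + 2)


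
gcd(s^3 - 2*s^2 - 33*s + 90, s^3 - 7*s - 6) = s - 3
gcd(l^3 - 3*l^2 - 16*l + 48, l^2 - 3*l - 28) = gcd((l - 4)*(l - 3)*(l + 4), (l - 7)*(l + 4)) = l + 4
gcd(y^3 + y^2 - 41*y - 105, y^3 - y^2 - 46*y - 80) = y + 5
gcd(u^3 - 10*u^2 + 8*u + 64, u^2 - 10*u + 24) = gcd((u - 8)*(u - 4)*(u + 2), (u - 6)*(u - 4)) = u - 4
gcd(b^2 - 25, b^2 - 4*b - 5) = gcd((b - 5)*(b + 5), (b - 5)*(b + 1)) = b - 5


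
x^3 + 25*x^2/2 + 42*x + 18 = (x + 1/2)*(x + 6)^2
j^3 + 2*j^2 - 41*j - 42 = (j - 6)*(j + 1)*(j + 7)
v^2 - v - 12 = (v - 4)*(v + 3)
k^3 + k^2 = k^2*(k + 1)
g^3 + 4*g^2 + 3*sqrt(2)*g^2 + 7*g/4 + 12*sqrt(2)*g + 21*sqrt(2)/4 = (g + 1/2)*(g + 7/2)*(g + 3*sqrt(2))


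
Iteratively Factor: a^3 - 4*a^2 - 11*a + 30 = (a + 3)*(a^2 - 7*a + 10) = (a - 2)*(a + 3)*(a - 5)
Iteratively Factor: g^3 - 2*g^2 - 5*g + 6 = (g - 3)*(g^2 + g - 2) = (g - 3)*(g + 2)*(g - 1)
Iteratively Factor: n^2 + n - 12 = (n + 4)*(n - 3)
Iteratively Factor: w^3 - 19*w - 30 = (w - 5)*(w^2 + 5*w + 6) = (w - 5)*(w + 3)*(w + 2)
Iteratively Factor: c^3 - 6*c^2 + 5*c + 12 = (c + 1)*(c^2 - 7*c + 12) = (c - 3)*(c + 1)*(c - 4)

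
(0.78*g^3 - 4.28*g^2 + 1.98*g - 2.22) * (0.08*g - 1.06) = 0.0624*g^4 - 1.1692*g^3 + 4.6952*g^2 - 2.2764*g + 2.3532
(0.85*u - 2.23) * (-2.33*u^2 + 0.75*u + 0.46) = -1.9805*u^3 + 5.8334*u^2 - 1.2815*u - 1.0258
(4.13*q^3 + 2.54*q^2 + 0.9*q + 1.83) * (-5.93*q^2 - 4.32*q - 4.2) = -24.4909*q^5 - 32.9038*q^4 - 33.6558*q^3 - 25.4079*q^2 - 11.6856*q - 7.686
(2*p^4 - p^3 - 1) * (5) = 10*p^4 - 5*p^3 - 5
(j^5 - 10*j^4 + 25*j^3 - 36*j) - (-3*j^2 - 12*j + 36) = j^5 - 10*j^4 + 25*j^3 + 3*j^2 - 24*j - 36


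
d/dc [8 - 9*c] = -9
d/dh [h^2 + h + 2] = 2*h + 1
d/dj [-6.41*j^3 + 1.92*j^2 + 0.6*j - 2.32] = -19.23*j^2 + 3.84*j + 0.6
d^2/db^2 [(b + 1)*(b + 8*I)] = 2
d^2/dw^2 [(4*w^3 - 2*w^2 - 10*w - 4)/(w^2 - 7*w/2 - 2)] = 80/(w^3 - 12*w^2 + 48*w - 64)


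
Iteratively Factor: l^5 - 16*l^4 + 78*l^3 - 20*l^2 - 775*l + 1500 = (l + 3)*(l^4 - 19*l^3 + 135*l^2 - 425*l + 500) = (l - 5)*(l + 3)*(l^3 - 14*l^2 + 65*l - 100) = (l - 5)*(l - 4)*(l + 3)*(l^2 - 10*l + 25) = (l - 5)^2*(l - 4)*(l + 3)*(l - 5)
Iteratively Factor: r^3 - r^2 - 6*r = (r - 3)*(r^2 + 2*r) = r*(r - 3)*(r + 2)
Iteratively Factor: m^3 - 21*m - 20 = (m + 4)*(m^2 - 4*m - 5) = (m + 1)*(m + 4)*(m - 5)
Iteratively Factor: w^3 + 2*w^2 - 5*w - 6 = (w + 1)*(w^2 + w - 6) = (w - 2)*(w + 1)*(w + 3)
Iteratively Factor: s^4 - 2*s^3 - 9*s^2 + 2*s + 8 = (s + 1)*(s^3 - 3*s^2 - 6*s + 8) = (s - 1)*(s + 1)*(s^2 - 2*s - 8) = (s - 1)*(s + 1)*(s + 2)*(s - 4)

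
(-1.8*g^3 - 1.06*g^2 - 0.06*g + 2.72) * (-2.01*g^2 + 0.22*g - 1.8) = 3.618*g^5 + 1.7346*g^4 + 3.1274*g^3 - 3.5724*g^2 + 0.7064*g - 4.896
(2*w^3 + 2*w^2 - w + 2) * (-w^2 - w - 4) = -2*w^5 - 4*w^4 - 9*w^3 - 9*w^2 + 2*w - 8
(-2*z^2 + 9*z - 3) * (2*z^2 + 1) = -4*z^4 + 18*z^3 - 8*z^2 + 9*z - 3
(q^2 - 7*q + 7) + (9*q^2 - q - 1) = 10*q^2 - 8*q + 6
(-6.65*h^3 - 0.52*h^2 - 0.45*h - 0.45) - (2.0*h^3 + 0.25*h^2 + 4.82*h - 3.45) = -8.65*h^3 - 0.77*h^2 - 5.27*h + 3.0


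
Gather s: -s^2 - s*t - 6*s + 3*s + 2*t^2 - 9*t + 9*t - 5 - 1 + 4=-s^2 + s*(-t - 3) + 2*t^2 - 2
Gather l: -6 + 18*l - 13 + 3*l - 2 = 21*l - 21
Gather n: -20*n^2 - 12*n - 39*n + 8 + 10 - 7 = -20*n^2 - 51*n + 11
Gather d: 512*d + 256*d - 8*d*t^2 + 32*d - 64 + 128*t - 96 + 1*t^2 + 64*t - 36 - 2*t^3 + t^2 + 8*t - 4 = d*(800 - 8*t^2) - 2*t^3 + 2*t^2 + 200*t - 200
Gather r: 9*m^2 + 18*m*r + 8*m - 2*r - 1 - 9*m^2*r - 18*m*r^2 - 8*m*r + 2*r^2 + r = 9*m^2 + 8*m + r^2*(2 - 18*m) + r*(-9*m^2 + 10*m - 1) - 1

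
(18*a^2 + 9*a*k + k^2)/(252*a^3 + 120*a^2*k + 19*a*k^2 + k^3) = (3*a + k)/(42*a^2 + 13*a*k + k^2)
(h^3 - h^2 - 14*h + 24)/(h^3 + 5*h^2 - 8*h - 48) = (h - 2)/(h + 4)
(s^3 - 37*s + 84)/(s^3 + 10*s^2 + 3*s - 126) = (s - 4)/(s + 6)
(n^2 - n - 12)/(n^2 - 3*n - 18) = (n - 4)/(n - 6)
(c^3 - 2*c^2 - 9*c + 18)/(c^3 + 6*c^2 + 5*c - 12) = (c^2 - 5*c + 6)/(c^2 + 3*c - 4)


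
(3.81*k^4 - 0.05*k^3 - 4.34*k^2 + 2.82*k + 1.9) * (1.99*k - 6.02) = 7.5819*k^5 - 23.0357*k^4 - 8.3356*k^3 + 31.7386*k^2 - 13.1954*k - 11.438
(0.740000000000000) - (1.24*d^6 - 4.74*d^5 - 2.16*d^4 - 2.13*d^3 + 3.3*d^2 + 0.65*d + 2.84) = -1.24*d^6 + 4.74*d^5 + 2.16*d^4 + 2.13*d^3 - 3.3*d^2 - 0.65*d - 2.1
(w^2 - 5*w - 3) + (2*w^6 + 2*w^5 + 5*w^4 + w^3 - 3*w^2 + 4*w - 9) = 2*w^6 + 2*w^5 + 5*w^4 + w^3 - 2*w^2 - w - 12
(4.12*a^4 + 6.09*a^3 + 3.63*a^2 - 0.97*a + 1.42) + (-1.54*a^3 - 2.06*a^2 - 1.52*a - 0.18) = 4.12*a^4 + 4.55*a^3 + 1.57*a^2 - 2.49*a + 1.24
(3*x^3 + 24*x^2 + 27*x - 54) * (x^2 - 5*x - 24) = 3*x^5 + 9*x^4 - 165*x^3 - 765*x^2 - 378*x + 1296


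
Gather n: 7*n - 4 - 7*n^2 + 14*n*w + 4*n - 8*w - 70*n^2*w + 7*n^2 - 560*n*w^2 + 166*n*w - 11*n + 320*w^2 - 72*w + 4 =-70*n^2*w + n*(-560*w^2 + 180*w) + 320*w^2 - 80*w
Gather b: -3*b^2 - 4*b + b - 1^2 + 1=-3*b^2 - 3*b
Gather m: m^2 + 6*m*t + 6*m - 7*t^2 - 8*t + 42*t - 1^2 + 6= m^2 + m*(6*t + 6) - 7*t^2 + 34*t + 5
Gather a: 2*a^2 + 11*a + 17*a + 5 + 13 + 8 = 2*a^2 + 28*a + 26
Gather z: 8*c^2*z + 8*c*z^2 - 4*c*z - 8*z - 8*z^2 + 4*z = z^2*(8*c - 8) + z*(8*c^2 - 4*c - 4)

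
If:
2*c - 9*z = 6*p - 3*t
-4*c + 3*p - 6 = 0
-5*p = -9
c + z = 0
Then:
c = -3/20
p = 9/5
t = 83/20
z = 3/20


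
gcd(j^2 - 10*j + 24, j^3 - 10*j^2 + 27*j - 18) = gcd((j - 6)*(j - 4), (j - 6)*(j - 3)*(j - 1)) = j - 6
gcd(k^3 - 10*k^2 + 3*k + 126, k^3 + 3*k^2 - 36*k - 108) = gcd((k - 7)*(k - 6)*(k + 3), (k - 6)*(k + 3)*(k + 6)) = k^2 - 3*k - 18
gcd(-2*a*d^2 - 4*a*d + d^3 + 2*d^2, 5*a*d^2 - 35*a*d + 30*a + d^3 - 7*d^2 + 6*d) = 1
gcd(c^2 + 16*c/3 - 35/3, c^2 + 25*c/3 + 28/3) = c + 7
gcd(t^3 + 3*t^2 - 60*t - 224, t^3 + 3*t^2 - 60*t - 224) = t^3 + 3*t^2 - 60*t - 224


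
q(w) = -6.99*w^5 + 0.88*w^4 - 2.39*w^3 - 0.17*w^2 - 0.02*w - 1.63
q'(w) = -34.95*w^4 + 3.52*w^3 - 7.17*w^2 - 0.34*w - 0.02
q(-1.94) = 219.77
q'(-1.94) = -547.10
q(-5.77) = 46132.37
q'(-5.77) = -39652.14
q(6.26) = -66440.17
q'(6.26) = -53091.21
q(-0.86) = 3.55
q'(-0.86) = -26.39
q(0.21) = -1.66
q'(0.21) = -0.44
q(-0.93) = 5.69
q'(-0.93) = -34.88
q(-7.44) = 163015.98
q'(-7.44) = -108931.56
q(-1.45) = 54.02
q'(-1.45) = -179.83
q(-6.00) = 56003.33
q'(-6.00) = -46311.62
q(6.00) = -53737.87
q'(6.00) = -44795.06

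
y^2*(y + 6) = y^3 + 6*y^2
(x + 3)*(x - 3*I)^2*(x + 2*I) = x^4 + 3*x^3 - 4*I*x^3 + 3*x^2 - 12*I*x^2 + 9*x - 18*I*x - 54*I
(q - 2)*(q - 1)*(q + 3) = q^3 - 7*q + 6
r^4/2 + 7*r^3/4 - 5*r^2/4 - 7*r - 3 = (r/2 + 1/4)*(r - 2)*(r + 2)*(r + 3)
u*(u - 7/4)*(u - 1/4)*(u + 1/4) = u^4 - 7*u^3/4 - u^2/16 + 7*u/64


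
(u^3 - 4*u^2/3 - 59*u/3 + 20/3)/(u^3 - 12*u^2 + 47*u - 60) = (3*u^2 + 11*u - 4)/(3*(u^2 - 7*u + 12))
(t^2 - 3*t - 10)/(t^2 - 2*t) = (t^2 - 3*t - 10)/(t*(t - 2))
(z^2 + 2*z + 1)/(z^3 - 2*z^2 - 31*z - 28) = (z + 1)/(z^2 - 3*z - 28)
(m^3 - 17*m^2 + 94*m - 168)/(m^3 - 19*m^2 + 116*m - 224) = (m - 6)/(m - 8)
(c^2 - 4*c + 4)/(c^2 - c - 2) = (c - 2)/(c + 1)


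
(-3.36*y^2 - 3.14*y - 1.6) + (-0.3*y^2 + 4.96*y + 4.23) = -3.66*y^2 + 1.82*y + 2.63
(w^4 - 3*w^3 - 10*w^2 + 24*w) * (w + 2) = w^5 - w^4 - 16*w^3 + 4*w^2 + 48*w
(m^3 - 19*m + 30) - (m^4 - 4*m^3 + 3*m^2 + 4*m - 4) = -m^4 + 5*m^3 - 3*m^2 - 23*m + 34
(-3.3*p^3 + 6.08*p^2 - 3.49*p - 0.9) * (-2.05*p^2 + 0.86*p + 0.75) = 6.765*p^5 - 15.302*p^4 + 9.9083*p^3 + 3.4036*p^2 - 3.3915*p - 0.675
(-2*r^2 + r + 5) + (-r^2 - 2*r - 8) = -3*r^2 - r - 3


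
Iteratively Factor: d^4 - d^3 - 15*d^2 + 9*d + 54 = (d + 3)*(d^3 - 4*d^2 - 3*d + 18) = (d + 2)*(d + 3)*(d^2 - 6*d + 9) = (d - 3)*(d + 2)*(d + 3)*(d - 3)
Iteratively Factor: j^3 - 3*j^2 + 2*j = (j - 1)*(j^2 - 2*j) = j*(j - 1)*(j - 2)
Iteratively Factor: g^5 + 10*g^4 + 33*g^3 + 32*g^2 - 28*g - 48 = (g - 1)*(g^4 + 11*g^3 + 44*g^2 + 76*g + 48) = (g - 1)*(g + 4)*(g^3 + 7*g^2 + 16*g + 12) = (g - 1)*(g + 2)*(g + 4)*(g^2 + 5*g + 6) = (g - 1)*(g + 2)*(g + 3)*(g + 4)*(g + 2)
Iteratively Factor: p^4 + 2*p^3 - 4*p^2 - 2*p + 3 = (p - 1)*(p^3 + 3*p^2 - p - 3) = (p - 1)*(p + 3)*(p^2 - 1) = (p - 1)^2*(p + 3)*(p + 1)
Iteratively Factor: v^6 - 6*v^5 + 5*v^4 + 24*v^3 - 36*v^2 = (v)*(v^5 - 6*v^4 + 5*v^3 + 24*v^2 - 36*v) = v^2*(v^4 - 6*v^3 + 5*v^2 + 24*v - 36) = v^2*(v + 2)*(v^3 - 8*v^2 + 21*v - 18) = v^2*(v - 3)*(v + 2)*(v^2 - 5*v + 6) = v^2*(v - 3)^2*(v + 2)*(v - 2)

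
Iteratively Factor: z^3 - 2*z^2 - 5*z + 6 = (z - 3)*(z^2 + z - 2) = (z - 3)*(z - 1)*(z + 2)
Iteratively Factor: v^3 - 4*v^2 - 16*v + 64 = (v - 4)*(v^2 - 16) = (v - 4)^2*(v + 4)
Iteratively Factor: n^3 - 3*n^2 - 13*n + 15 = (n - 5)*(n^2 + 2*n - 3) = (n - 5)*(n + 3)*(n - 1)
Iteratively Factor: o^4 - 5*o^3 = (o - 5)*(o^3) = o*(o - 5)*(o^2) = o^2*(o - 5)*(o)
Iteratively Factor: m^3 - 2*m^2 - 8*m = (m)*(m^2 - 2*m - 8) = m*(m - 4)*(m + 2)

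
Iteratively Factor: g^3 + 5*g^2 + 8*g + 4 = (g + 1)*(g^2 + 4*g + 4) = (g + 1)*(g + 2)*(g + 2)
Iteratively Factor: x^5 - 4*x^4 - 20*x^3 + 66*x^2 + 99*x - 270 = (x + 3)*(x^4 - 7*x^3 + x^2 + 63*x - 90) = (x - 2)*(x + 3)*(x^3 - 5*x^2 - 9*x + 45) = (x - 2)*(x + 3)^2*(x^2 - 8*x + 15) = (x - 5)*(x - 2)*(x + 3)^2*(x - 3)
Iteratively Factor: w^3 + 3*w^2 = (w + 3)*(w^2) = w*(w + 3)*(w)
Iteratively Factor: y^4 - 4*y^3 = (y)*(y^3 - 4*y^2) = y^2*(y^2 - 4*y) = y^3*(y - 4)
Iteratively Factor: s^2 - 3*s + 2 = (s - 1)*(s - 2)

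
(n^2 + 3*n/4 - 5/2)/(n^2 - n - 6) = (n - 5/4)/(n - 3)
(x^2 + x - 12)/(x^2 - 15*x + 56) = (x^2 + x - 12)/(x^2 - 15*x + 56)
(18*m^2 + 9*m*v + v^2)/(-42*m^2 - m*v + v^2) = (3*m + v)/(-7*m + v)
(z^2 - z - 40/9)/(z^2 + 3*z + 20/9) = (3*z - 8)/(3*z + 4)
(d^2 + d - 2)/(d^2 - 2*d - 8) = (d - 1)/(d - 4)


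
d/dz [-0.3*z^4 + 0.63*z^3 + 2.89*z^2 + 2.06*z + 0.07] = -1.2*z^3 + 1.89*z^2 + 5.78*z + 2.06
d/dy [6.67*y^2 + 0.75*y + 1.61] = 13.34*y + 0.75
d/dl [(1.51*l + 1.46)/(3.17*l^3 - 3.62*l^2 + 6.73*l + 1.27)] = (-9.5734*l^3 - 8.4184*l^2 + 10.5704*l - 7.9081)/(10.0489*l^6 - 22.9508*l^5 + 55.7726*l^4 - 40.6734*l^3 + 36.0981*l^2 + 17.0942*l + 1.6129)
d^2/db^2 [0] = 0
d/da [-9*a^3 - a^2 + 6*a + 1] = -27*a^2 - 2*a + 6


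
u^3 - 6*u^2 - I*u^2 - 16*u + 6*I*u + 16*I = (u - 8)*(u + 2)*(u - I)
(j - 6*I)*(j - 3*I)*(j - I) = j^3 - 10*I*j^2 - 27*j + 18*I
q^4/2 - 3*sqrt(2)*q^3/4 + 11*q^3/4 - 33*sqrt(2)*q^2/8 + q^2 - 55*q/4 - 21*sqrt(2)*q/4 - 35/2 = (q/2 + sqrt(2)/2)*(q + 2)*(q + 7/2)*(q - 5*sqrt(2)/2)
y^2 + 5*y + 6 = (y + 2)*(y + 3)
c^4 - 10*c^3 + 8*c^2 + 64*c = c*(c - 8)*(c - 4)*(c + 2)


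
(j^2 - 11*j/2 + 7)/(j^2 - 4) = (j - 7/2)/(j + 2)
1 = 1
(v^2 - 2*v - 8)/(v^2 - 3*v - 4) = (v + 2)/(v + 1)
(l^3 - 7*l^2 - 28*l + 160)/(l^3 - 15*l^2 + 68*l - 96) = (l + 5)/(l - 3)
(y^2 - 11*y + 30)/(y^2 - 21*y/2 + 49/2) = 2*(y^2 - 11*y + 30)/(2*y^2 - 21*y + 49)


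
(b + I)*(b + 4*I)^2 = b^3 + 9*I*b^2 - 24*b - 16*I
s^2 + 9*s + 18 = (s + 3)*(s + 6)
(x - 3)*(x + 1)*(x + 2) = x^3 - 7*x - 6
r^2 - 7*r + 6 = (r - 6)*(r - 1)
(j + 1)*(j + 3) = j^2 + 4*j + 3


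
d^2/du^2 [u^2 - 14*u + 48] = 2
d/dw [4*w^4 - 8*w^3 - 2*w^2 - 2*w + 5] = 16*w^3 - 24*w^2 - 4*w - 2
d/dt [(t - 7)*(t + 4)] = 2*t - 3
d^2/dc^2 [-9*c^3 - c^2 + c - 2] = -54*c - 2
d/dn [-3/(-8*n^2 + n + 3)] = 3*(1 - 16*n)/(-8*n^2 + n + 3)^2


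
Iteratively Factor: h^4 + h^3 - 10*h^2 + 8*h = (h - 2)*(h^3 + 3*h^2 - 4*h) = (h - 2)*(h - 1)*(h^2 + 4*h) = h*(h - 2)*(h - 1)*(h + 4)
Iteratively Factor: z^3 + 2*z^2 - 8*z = (z)*(z^2 + 2*z - 8) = z*(z - 2)*(z + 4)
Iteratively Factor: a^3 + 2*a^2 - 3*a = (a)*(a^2 + 2*a - 3) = a*(a - 1)*(a + 3)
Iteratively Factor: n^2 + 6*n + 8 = (n + 2)*(n + 4)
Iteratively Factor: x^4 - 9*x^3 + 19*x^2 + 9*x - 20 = (x - 4)*(x^3 - 5*x^2 - x + 5) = (x - 4)*(x + 1)*(x^2 - 6*x + 5) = (x - 4)*(x - 1)*(x + 1)*(x - 5)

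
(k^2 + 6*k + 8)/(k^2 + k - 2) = (k + 4)/(k - 1)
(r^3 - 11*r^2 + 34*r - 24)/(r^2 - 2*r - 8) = (r^2 - 7*r + 6)/(r + 2)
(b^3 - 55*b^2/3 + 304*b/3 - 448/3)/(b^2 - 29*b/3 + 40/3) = (3*b^2 - 31*b + 56)/(3*b - 5)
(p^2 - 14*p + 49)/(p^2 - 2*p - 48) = (-p^2 + 14*p - 49)/(-p^2 + 2*p + 48)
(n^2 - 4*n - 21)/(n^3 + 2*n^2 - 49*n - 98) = (n + 3)/(n^2 + 9*n + 14)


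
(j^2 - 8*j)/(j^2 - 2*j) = (j - 8)/(j - 2)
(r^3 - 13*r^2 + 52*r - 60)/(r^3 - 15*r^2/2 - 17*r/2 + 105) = 2*(r - 2)/(2*r + 7)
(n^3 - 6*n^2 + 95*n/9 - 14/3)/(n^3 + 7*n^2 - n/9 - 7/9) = (9*n^3 - 54*n^2 + 95*n - 42)/(9*n^3 + 63*n^2 - n - 7)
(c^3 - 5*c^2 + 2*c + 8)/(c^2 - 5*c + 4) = (c^2 - c - 2)/(c - 1)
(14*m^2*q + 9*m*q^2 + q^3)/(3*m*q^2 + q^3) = (14*m^2 + 9*m*q + q^2)/(q*(3*m + q))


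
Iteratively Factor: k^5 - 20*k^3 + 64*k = (k - 2)*(k^4 + 2*k^3 - 16*k^2 - 32*k) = (k - 2)*(k + 2)*(k^3 - 16*k) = k*(k - 2)*(k + 2)*(k^2 - 16) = k*(k - 4)*(k - 2)*(k + 2)*(k + 4)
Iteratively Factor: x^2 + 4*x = (x + 4)*(x)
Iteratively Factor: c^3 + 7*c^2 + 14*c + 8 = (c + 1)*(c^2 + 6*c + 8) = (c + 1)*(c + 4)*(c + 2)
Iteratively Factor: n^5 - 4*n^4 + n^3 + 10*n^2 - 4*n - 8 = (n + 1)*(n^4 - 5*n^3 + 6*n^2 + 4*n - 8) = (n - 2)*(n + 1)*(n^3 - 3*n^2 + 4) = (n - 2)*(n + 1)^2*(n^2 - 4*n + 4) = (n - 2)^2*(n + 1)^2*(n - 2)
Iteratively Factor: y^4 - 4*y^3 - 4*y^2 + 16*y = (y + 2)*(y^3 - 6*y^2 + 8*y) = y*(y + 2)*(y^2 - 6*y + 8) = y*(y - 4)*(y + 2)*(y - 2)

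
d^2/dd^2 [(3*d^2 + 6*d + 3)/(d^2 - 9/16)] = 96*(512*d^3 + 1200*d^2 + 864*d + 225)/(4096*d^6 - 6912*d^4 + 3888*d^2 - 729)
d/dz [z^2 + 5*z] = 2*z + 5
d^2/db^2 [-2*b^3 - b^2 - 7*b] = -12*b - 2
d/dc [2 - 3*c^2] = -6*c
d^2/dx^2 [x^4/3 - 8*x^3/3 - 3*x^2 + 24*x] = 4*x^2 - 16*x - 6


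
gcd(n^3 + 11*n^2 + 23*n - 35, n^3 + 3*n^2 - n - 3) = n - 1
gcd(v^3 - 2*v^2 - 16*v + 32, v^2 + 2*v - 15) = 1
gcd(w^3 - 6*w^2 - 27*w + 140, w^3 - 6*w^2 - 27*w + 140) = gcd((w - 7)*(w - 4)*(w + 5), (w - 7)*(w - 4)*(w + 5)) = w^3 - 6*w^2 - 27*w + 140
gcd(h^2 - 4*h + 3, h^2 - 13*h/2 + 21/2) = h - 3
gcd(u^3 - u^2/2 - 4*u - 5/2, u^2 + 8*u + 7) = u + 1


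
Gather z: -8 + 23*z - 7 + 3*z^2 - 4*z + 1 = 3*z^2 + 19*z - 14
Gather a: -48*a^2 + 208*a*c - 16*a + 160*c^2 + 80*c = -48*a^2 + a*(208*c - 16) + 160*c^2 + 80*c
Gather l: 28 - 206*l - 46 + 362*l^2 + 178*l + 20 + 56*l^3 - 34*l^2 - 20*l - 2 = 56*l^3 + 328*l^2 - 48*l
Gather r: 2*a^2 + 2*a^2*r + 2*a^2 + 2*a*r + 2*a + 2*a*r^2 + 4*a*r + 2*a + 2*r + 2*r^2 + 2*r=4*a^2 + 4*a + r^2*(2*a + 2) + r*(2*a^2 + 6*a + 4)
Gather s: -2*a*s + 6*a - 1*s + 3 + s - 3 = -2*a*s + 6*a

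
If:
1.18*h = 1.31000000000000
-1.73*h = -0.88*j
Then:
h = 1.11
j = 2.18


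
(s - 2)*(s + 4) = s^2 + 2*s - 8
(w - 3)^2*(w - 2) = w^3 - 8*w^2 + 21*w - 18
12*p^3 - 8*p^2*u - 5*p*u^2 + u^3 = (-6*p + u)*(-p + u)*(2*p + u)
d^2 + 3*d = d*(d + 3)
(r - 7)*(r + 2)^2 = r^3 - 3*r^2 - 24*r - 28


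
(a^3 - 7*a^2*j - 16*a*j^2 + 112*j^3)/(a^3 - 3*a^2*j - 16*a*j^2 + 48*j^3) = (a - 7*j)/(a - 3*j)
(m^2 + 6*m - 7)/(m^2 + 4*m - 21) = (m - 1)/(m - 3)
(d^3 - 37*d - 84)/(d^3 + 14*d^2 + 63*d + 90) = (d^2 - 3*d - 28)/(d^2 + 11*d + 30)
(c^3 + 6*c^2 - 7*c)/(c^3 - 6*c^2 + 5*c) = (c + 7)/(c - 5)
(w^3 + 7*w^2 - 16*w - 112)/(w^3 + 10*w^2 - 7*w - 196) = (w + 4)/(w + 7)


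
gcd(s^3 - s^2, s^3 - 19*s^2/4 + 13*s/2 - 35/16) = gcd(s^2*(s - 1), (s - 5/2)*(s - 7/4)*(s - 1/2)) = 1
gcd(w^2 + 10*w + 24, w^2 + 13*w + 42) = w + 6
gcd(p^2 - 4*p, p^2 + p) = p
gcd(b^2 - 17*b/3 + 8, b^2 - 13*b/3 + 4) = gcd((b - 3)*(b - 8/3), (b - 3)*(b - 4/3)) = b - 3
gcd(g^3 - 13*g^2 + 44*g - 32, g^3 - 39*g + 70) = 1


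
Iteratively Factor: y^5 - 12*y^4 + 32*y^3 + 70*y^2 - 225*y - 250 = (y - 5)*(y^4 - 7*y^3 - 3*y^2 + 55*y + 50) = (y - 5)^2*(y^3 - 2*y^2 - 13*y - 10) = (y - 5)^2*(y + 1)*(y^2 - 3*y - 10) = (y - 5)^2*(y + 1)*(y + 2)*(y - 5)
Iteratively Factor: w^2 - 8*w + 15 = (w - 5)*(w - 3)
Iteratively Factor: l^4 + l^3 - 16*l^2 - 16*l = (l + 4)*(l^3 - 3*l^2 - 4*l) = l*(l + 4)*(l^2 - 3*l - 4) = l*(l + 1)*(l + 4)*(l - 4)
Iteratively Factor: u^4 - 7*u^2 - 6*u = (u)*(u^3 - 7*u - 6) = u*(u + 2)*(u^2 - 2*u - 3) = u*(u - 3)*(u + 2)*(u + 1)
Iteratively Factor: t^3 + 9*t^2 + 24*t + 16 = (t + 1)*(t^2 + 8*t + 16) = (t + 1)*(t + 4)*(t + 4)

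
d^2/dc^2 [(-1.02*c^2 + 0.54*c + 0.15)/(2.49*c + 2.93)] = (-3.5527136788005e-15*c - 23.532522)/(15.438249*c^3 + 54.498879*c^2 + 64.129203*c + 25.153757)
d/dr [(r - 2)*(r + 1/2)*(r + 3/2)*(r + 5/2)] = 4*r^3 + 15*r^2/2 - 13*r/2 - 77/8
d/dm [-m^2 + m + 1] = 1 - 2*m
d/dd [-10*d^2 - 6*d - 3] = -20*d - 6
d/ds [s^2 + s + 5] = 2*s + 1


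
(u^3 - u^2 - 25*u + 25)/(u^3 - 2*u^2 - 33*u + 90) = (u^2 + 4*u - 5)/(u^2 + 3*u - 18)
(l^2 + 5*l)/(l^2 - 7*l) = (l + 5)/(l - 7)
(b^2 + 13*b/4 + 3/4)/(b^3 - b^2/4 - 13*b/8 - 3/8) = 2*(b + 3)/(2*b^2 - b - 3)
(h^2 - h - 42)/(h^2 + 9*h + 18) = (h - 7)/(h + 3)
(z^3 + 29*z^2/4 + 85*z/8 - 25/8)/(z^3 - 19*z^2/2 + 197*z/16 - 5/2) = 2*(2*z^2 + 15*z + 25)/(4*z^2 - 37*z + 40)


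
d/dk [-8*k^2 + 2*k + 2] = 2 - 16*k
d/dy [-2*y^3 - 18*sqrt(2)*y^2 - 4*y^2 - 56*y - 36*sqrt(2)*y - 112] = -6*y^2 - 36*sqrt(2)*y - 8*y - 56 - 36*sqrt(2)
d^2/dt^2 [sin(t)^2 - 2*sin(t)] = 2*sin(t) + 2*cos(2*t)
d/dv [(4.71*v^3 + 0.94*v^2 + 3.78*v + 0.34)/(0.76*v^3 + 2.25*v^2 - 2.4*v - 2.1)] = (-1.77635683940025e-15*v^5 + 9.8831*v^4 - 28.3536*v^3 - 41.2092*v^2 - 5.478*v - 7.122)/(0.5776*v^6 + 3.42*v^5 + 1.4145*v^4 - 13.992*v^3 - 3.69*v^2 + 10.08*v + 4.41)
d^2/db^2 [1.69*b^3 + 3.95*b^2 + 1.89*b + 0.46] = 10.14*b + 7.9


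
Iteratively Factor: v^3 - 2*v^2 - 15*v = (v - 5)*(v^2 + 3*v) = (v - 5)*(v + 3)*(v)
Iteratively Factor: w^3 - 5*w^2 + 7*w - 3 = (w - 1)*(w^2 - 4*w + 3) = (w - 1)^2*(w - 3)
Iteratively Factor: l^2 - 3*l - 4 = (l - 4)*(l + 1)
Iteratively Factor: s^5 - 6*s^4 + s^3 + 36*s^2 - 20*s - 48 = (s - 4)*(s^4 - 2*s^3 - 7*s^2 + 8*s + 12) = (s - 4)*(s - 2)*(s^3 - 7*s - 6) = (s - 4)*(s - 2)*(s + 1)*(s^2 - s - 6) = (s - 4)*(s - 2)*(s + 1)*(s + 2)*(s - 3)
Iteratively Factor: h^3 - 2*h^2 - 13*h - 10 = (h - 5)*(h^2 + 3*h + 2) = (h - 5)*(h + 1)*(h + 2)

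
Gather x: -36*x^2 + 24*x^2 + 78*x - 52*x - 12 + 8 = -12*x^2 + 26*x - 4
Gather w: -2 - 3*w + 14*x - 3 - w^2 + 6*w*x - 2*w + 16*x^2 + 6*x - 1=-w^2 + w*(6*x - 5) + 16*x^2 + 20*x - 6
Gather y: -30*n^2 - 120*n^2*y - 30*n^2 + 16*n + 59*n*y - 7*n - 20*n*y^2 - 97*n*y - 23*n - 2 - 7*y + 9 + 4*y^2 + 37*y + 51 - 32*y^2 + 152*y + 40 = -60*n^2 - 14*n + y^2*(-20*n - 28) + y*(-120*n^2 - 38*n + 182) + 98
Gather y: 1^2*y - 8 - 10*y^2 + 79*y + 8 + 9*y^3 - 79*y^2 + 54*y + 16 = 9*y^3 - 89*y^2 + 134*y + 16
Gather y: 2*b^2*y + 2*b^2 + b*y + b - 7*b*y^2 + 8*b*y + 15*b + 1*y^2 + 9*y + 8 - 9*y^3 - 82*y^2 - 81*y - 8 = 2*b^2 + 16*b - 9*y^3 + y^2*(-7*b - 81) + y*(2*b^2 + 9*b - 72)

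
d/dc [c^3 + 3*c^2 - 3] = 3*c*(c + 2)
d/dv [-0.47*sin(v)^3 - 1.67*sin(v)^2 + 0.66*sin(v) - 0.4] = (-1.41*sin(v)^2 - 3.34*sin(v) + 0.66)*cos(v)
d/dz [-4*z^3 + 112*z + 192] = 112 - 12*z^2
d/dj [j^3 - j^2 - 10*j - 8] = 3*j^2 - 2*j - 10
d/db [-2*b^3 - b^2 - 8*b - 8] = -6*b^2 - 2*b - 8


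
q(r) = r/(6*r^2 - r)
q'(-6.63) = -0.00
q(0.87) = 0.24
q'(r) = r*(1 - 12*r)/(6*r^2 - r)^2 + 1/(6*r^2 - r)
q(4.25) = 0.04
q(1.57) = 0.12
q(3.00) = 0.06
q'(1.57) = -0.08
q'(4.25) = -0.01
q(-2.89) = -0.05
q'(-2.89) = -0.02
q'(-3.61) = -0.01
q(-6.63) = -0.02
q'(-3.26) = -0.01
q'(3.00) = -0.02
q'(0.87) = -0.34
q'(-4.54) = -0.01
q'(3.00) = -0.02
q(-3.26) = -0.05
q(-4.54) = -0.04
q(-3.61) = -0.04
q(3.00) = 0.06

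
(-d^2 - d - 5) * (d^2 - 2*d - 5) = -d^4 + d^3 + 2*d^2 + 15*d + 25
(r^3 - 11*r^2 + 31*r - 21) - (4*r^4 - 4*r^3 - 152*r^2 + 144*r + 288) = -4*r^4 + 5*r^3 + 141*r^2 - 113*r - 309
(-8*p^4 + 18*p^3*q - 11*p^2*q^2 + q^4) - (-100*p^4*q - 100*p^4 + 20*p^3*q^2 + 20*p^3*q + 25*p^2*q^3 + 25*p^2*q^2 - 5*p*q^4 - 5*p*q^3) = 100*p^4*q + 92*p^4 - 20*p^3*q^2 - 2*p^3*q - 25*p^2*q^3 - 36*p^2*q^2 + 5*p*q^4 + 5*p*q^3 + q^4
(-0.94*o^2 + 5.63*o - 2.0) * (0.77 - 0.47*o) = 0.4418*o^3 - 3.3699*o^2 + 5.2751*o - 1.54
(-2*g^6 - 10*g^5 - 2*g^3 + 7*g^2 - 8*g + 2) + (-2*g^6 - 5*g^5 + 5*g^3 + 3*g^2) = -4*g^6 - 15*g^5 + 3*g^3 + 10*g^2 - 8*g + 2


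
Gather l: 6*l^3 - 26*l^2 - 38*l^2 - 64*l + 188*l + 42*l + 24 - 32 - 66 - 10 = 6*l^3 - 64*l^2 + 166*l - 84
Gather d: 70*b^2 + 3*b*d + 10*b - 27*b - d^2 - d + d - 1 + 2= 70*b^2 + 3*b*d - 17*b - d^2 + 1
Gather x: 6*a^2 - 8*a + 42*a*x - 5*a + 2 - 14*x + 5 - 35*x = 6*a^2 - 13*a + x*(42*a - 49) + 7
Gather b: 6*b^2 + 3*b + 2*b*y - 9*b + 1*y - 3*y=6*b^2 + b*(2*y - 6) - 2*y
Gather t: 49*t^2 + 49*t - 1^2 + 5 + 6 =49*t^2 + 49*t + 10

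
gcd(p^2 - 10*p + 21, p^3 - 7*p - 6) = p - 3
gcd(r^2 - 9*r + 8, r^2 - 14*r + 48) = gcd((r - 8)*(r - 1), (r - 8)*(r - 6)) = r - 8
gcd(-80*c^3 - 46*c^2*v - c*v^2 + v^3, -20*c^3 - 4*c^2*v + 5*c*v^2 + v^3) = 10*c^2 + 7*c*v + v^2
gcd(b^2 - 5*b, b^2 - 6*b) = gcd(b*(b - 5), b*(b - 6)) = b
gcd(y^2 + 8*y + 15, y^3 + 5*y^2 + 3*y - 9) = y + 3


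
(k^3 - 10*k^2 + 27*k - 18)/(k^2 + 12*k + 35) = (k^3 - 10*k^2 + 27*k - 18)/(k^2 + 12*k + 35)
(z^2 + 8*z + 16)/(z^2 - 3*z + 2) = (z^2 + 8*z + 16)/(z^2 - 3*z + 2)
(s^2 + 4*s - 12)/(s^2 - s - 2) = (s + 6)/(s + 1)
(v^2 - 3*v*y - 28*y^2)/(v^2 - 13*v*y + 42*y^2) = (-v - 4*y)/(-v + 6*y)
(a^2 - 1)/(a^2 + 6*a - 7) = (a + 1)/(a + 7)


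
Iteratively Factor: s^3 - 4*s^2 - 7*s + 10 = (s - 5)*(s^2 + s - 2) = (s - 5)*(s - 1)*(s + 2)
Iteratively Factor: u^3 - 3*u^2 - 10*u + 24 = (u - 2)*(u^2 - u - 12) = (u - 2)*(u + 3)*(u - 4)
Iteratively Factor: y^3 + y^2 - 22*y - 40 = (y - 5)*(y^2 + 6*y + 8) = (y - 5)*(y + 4)*(y + 2)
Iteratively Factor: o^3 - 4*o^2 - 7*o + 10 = (o + 2)*(o^2 - 6*o + 5) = (o - 1)*(o + 2)*(o - 5)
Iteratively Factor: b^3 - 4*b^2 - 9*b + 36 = (b - 4)*(b^2 - 9) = (b - 4)*(b + 3)*(b - 3)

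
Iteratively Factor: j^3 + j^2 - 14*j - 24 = (j + 2)*(j^2 - j - 12) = (j + 2)*(j + 3)*(j - 4)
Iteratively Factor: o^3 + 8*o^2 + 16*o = (o + 4)*(o^2 + 4*o) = o*(o + 4)*(o + 4)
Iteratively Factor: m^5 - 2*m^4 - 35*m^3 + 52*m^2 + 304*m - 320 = (m - 1)*(m^4 - m^3 - 36*m^2 + 16*m + 320) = (m - 1)*(m + 4)*(m^3 - 5*m^2 - 16*m + 80) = (m - 4)*(m - 1)*(m + 4)*(m^2 - m - 20) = (m - 5)*(m - 4)*(m - 1)*(m + 4)*(m + 4)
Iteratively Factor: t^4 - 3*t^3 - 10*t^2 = (t)*(t^3 - 3*t^2 - 10*t) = t*(t + 2)*(t^2 - 5*t) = t*(t - 5)*(t + 2)*(t)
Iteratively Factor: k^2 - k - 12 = (k + 3)*(k - 4)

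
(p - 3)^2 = p^2 - 6*p + 9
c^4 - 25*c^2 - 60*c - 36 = (c - 6)*(c + 1)*(c + 2)*(c + 3)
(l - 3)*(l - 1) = l^2 - 4*l + 3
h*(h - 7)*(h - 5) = h^3 - 12*h^2 + 35*h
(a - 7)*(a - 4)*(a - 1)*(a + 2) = a^4 - 10*a^3 + 15*a^2 + 50*a - 56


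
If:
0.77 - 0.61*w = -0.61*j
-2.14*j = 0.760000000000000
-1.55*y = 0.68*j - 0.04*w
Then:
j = -0.36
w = 0.91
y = 0.18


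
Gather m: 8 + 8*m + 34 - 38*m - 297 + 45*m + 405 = 15*m + 150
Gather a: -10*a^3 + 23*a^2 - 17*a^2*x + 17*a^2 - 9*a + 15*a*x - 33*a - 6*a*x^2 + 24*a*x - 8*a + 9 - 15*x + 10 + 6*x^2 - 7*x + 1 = -10*a^3 + a^2*(40 - 17*x) + a*(-6*x^2 + 39*x - 50) + 6*x^2 - 22*x + 20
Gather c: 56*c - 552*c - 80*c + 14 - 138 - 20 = -576*c - 144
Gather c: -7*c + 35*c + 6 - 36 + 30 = 28*c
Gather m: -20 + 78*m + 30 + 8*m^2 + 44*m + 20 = 8*m^2 + 122*m + 30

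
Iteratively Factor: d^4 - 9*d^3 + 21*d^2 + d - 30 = (d - 3)*(d^3 - 6*d^2 + 3*d + 10) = (d - 5)*(d - 3)*(d^2 - d - 2) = (d - 5)*(d - 3)*(d - 2)*(d + 1)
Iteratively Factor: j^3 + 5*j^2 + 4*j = (j)*(j^2 + 5*j + 4) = j*(j + 1)*(j + 4)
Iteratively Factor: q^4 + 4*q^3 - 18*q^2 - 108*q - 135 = (q - 5)*(q^3 + 9*q^2 + 27*q + 27) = (q - 5)*(q + 3)*(q^2 + 6*q + 9) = (q - 5)*(q + 3)^2*(q + 3)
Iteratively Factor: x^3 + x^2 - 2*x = (x + 2)*(x^2 - x) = x*(x + 2)*(x - 1)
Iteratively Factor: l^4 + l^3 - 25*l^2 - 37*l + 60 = (l + 3)*(l^3 - 2*l^2 - 19*l + 20) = (l - 1)*(l + 3)*(l^2 - l - 20) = (l - 5)*(l - 1)*(l + 3)*(l + 4)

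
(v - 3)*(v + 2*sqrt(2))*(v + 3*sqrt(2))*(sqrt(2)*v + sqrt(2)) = sqrt(2)*v^4 - 2*sqrt(2)*v^3 + 10*v^3 - 20*v^2 + 9*sqrt(2)*v^2 - 24*sqrt(2)*v - 30*v - 36*sqrt(2)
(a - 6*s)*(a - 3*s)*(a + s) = a^3 - 8*a^2*s + 9*a*s^2 + 18*s^3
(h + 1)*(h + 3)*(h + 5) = h^3 + 9*h^2 + 23*h + 15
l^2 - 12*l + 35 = (l - 7)*(l - 5)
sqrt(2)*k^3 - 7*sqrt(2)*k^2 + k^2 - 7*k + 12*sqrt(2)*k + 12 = (k - 4)*(k - 3)*(sqrt(2)*k + 1)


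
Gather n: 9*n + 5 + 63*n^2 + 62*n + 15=63*n^2 + 71*n + 20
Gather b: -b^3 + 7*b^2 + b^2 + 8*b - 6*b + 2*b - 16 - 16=-b^3 + 8*b^2 + 4*b - 32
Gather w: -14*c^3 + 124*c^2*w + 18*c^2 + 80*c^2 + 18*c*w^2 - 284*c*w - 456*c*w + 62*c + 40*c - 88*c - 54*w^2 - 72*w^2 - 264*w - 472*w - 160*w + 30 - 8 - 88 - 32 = -14*c^3 + 98*c^2 + 14*c + w^2*(18*c - 126) + w*(124*c^2 - 740*c - 896) - 98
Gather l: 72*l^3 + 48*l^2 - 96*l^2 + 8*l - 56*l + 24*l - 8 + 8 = 72*l^3 - 48*l^2 - 24*l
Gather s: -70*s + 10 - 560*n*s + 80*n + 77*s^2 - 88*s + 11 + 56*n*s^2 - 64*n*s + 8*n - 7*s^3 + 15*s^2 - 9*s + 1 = 88*n - 7*s^3 + s^2*(56*n + 92) + s*(-624*n - 167) + 22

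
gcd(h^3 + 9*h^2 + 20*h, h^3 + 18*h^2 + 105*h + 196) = h + 4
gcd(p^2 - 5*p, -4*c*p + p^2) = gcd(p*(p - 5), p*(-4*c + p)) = p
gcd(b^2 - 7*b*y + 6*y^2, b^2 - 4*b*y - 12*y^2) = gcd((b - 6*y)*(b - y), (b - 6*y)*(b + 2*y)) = -b + 6*y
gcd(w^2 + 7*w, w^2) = w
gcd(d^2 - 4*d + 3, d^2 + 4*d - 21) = d - 3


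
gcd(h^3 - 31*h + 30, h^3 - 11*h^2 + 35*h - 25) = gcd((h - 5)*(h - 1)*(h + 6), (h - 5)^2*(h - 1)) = h^2 - 6*h + 5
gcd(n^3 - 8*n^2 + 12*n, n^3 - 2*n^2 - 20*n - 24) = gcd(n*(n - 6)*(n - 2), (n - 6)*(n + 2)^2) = n - 6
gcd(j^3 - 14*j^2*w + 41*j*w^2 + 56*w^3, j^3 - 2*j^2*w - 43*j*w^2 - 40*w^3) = -j^2 + 7*j*w + 8*w^2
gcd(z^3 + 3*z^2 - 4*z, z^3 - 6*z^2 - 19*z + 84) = z + 4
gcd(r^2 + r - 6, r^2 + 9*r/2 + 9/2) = r + 3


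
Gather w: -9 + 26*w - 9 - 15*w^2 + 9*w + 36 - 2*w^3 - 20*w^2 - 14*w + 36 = -2*w^3 - 35*w^2 + 21*w + 54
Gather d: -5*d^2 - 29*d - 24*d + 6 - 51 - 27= -5*d^2 - 53*d - 72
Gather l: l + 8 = l + 8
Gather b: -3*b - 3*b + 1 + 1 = 2 - 6*b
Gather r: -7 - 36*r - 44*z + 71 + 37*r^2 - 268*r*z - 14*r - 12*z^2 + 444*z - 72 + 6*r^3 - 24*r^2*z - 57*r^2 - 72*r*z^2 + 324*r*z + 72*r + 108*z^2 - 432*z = 6*r^3 + r^2*(-24*z - 20) + r*(-72*z^2 + 56*z + 22) + 96*z^2 - 32*z - 8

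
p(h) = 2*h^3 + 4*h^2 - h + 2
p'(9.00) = 557.00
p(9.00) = 1775.00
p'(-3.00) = 29.00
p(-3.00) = -13.00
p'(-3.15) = 33.34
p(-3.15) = -17.67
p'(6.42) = 297.66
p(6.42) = 689.66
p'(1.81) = 33.14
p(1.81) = 25.15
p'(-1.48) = 0.30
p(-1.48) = 5.76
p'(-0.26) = -2.67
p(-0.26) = 2.50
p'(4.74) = 171.73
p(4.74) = 300.12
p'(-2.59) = 18.53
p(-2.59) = -3.33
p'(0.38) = 2.91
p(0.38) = 2.31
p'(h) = 6*h^2 + 8*h - 1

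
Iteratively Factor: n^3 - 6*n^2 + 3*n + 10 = (n - 2)*(n^2 - 4*n - 5) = (n - 5)*(n - 2)*(n + 1)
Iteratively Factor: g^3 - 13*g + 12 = (g - 1)*(g^2 + g - 12) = (g - 1)*(g + 4)*(g - 3)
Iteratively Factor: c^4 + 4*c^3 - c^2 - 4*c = (c - 1)*(c^3 + 5*c^2 + 4*c) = (c - 1)*(c + 1)*(c^2 + 4*c) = c*(c - 1)*(c + 1)*(c + 4)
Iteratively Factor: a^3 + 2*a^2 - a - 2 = (a - 1)*(a^2 + 3*a + 2) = (a - 1)*(a + 1)*(a + 2)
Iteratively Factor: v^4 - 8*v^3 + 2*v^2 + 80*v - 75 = (v - 5)*(v^3 - 3*v^2 - 13*v + 15) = (v - 5)^2*(v^2 + 2*v - 3) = (v - 5)^2*(v - 1)*(v + 3)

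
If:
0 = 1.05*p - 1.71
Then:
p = 1.63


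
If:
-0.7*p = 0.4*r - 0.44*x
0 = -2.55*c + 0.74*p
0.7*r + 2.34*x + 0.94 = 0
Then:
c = 0.736742697078832*x + 0.222681072428972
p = 2.53877551020408*x + 0.76734693877551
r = -3.34285714285714*x - 1.34285714285714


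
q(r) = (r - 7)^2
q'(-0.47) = -14.94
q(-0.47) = 55.80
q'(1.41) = -11.18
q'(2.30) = -9.40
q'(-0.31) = -14.62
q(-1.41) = 70.73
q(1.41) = 31.25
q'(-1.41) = -16.82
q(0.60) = 40.96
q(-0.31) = 53.44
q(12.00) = 25.00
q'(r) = 2*r - 14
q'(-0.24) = -14.48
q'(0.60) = -12.80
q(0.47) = 42.64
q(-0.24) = 52.42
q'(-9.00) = -32.00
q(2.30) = 22.09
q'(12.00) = 10.00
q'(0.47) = -13.06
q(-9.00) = 256.00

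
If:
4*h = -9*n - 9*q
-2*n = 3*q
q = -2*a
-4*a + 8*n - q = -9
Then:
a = -9/22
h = 81/88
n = -27/22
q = 9/11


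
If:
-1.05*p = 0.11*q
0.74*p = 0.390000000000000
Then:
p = 0.53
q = -5.03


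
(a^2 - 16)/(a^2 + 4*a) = (a - 4)/a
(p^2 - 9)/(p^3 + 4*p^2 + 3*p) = (p - 3)/(p*(p + 1))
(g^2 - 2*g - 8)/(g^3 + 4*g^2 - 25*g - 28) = (g + 2)/(g^2 + 8*g + 7)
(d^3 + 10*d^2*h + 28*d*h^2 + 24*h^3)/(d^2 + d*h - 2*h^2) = (d^2 + 8*d*h + 12*h^2)/(d - h)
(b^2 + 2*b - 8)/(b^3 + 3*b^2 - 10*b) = (b + 4)/(b*(b + 5))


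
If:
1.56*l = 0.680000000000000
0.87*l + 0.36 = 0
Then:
No Solution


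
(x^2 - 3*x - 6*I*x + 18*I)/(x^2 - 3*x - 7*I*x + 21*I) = (x - 6*I)/(x - 7*I)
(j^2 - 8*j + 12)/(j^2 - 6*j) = (j - 2)/j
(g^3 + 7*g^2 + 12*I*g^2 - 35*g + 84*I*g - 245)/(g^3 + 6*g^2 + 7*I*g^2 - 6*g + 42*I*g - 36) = (g^3 + g^2*(7 + 12*I) + g*(-35 + 84*I) - 245)/(g^3 + g^2*(6 + 7*I) + g*(-6 + 42*I) - 36)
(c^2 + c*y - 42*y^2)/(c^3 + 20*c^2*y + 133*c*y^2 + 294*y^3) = (c - 6*y)/(c^2 + 13*c*y + 42*y^2)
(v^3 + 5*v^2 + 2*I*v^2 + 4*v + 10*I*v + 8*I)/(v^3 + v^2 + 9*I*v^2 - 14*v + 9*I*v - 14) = (v + 4)/(v + 7*I)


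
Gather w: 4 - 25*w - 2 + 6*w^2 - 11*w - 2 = 6*w^2 - 36*w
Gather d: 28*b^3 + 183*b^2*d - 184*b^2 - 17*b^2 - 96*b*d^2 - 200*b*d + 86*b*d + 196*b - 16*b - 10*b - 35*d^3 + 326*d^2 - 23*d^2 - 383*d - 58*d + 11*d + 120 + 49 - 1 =28*b^3 - 201*b^2 + 170*b - 35*d^3 + d^2*(303 - 96*b) + d*(183*b^2 - 114*b - 430) + 168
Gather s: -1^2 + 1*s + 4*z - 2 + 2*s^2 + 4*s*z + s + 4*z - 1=2*s^2 + s*(4*z + 2) + 8*z - 4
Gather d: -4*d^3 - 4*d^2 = -4*d^3 - 4*d^2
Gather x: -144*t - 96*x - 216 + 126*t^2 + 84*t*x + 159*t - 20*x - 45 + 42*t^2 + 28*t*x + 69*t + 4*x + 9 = 168*t^2 + 84*t + x*(112*t - 112) - 252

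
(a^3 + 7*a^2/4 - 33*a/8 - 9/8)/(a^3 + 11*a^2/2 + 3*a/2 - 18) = (a + 1/4)/(a + 4)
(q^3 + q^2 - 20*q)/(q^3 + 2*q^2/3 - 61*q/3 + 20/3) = 3*q/(3*q - 1)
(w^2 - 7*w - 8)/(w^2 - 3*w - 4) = (w - 8)/(w - 4)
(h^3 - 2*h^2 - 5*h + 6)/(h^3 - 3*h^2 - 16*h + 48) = (h^2 + h - 2)/(h^2 - 16)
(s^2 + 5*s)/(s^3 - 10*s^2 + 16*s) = (s + 5)/(s^2 - 10*s + 16)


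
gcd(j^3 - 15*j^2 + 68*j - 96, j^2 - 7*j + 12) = j^2 - 7*j + 12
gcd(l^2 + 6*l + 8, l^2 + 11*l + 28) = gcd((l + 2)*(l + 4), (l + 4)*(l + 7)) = l + 4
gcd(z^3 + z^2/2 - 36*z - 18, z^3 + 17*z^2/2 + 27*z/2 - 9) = z + 6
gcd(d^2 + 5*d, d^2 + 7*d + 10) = d + 5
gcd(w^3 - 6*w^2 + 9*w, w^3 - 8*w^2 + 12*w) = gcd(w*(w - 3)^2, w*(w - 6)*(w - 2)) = w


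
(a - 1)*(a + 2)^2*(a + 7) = a^4 + 10*a^3 + 21*a^2 - 4*a - 28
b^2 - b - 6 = (b - 3)*(b + 2)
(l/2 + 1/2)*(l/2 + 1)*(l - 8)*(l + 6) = l^4/4 + l^3/4 - 13*l^2 - 37*l - 24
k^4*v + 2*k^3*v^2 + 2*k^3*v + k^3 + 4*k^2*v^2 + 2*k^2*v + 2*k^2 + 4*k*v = k*(k + 2)*(k + 2*v)*(k*v + 1)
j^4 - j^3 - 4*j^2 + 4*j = j*(j - 2)*(j - 1)*(j + 2)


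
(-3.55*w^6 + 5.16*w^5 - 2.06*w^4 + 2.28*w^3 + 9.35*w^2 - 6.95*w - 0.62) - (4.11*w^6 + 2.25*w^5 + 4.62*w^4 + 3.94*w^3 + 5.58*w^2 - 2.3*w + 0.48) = -7.66*w^6 + 2.91*w^5 - 6.68*w^4 - 1.66*w^3 + 3.77*w^2 - 4.65*w - 1.1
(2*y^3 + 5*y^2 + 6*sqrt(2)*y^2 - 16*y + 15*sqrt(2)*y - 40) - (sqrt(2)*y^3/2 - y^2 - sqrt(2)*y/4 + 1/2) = -sqrt(2)*y^3/2 + 2*y^3 + 6*y^2 + 6*sqrt(2)*y^2 - 16*y + 61*sqrt(2)*y/4 - 81/2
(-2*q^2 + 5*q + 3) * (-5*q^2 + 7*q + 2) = 10*q^4 - 39*q^3 + 16*q^2 + 31*q + 6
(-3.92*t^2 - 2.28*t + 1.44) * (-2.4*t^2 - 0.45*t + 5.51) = 9.408*t^4 + 7.236*t^3 - 24.0292*t^2 - 13.2108*t + 7.9344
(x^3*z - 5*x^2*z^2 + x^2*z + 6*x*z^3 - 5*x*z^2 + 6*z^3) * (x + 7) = x^4*z - 5*x^3*z^2 + 8*x^3*z + 6*x^2*z^3 - 40*x^2*z^2 + 7*x^2*z + 48*x*z^3 - 35*x*z^2 + 42*z^3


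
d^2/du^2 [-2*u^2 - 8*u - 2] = -4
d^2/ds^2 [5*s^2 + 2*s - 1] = 10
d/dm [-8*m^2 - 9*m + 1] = -16*m - 9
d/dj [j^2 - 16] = 2*j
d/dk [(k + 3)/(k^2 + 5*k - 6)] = (k^2 + 5*k - (k + 3)*(2*k + 5) - 6)/(k^2 + 5*k - 6)^2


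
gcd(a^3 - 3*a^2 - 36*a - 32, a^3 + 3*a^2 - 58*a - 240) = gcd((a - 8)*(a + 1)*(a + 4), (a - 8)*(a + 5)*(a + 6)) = a - 8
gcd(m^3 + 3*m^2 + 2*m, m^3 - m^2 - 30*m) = m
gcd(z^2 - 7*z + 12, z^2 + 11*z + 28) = 1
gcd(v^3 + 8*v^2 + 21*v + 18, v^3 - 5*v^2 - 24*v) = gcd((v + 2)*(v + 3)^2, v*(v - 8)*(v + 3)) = v + 3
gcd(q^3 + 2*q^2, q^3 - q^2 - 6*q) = q^2 + 2*q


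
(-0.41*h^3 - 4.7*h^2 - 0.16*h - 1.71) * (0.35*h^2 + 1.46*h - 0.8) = -0.1435*h^5 - 2.2436*h^4 - 6.59*h^3 + 2.9279*h^2 - 2.3686*h + 1.368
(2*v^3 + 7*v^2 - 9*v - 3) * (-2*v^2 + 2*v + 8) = -4*v^5 - 10*v^4 + 48*v^3 + 44*v^2 - 78*v - 24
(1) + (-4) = -3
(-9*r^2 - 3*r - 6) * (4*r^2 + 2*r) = -36*r^4 - 30*r^3 - 30*r^2 - 12*r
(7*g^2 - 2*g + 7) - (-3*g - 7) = 7*g^2 + g + 14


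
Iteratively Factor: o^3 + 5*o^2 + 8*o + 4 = (o + 2)*(o^2 + 3*o + 2) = (o + 1)*(o + 2)*(o + 2)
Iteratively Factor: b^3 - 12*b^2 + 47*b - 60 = (b - 5)*(b^2 - 7*b + 12) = (b - 5)*(b - 3)*(b - 4)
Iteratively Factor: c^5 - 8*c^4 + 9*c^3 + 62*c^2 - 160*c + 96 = (c - 2)*(c^4 - 6*c^3 - 3*c^2 + 56*c - 48) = (c - 2)*(c - 1)*(c^3 - 5*c^2 - 8*c + 48) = (c - 4)*(c - 2)*(c - 1)*(c^2 - c - 12) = (c - 4)^2*(c - 2)*(c - 1)*(c + 3)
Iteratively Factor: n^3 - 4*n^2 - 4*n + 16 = (n - 4)*(n^2 - 4) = (n - 4)*(n - 2)*(n + 2)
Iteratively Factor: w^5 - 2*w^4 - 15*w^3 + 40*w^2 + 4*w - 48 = (w - 2)*(w^4 - 15*w^2 + 10*w + 24) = (w - 2)*(w + 1)*(w^3 - w^2 - 14*w + 24) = (w - 3)*(w - 2)*(w + 1)*(w^2 + 2*w - 8) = (w - 3)*(w - 2)*(w + 1)*(w + 4)*(w - 2)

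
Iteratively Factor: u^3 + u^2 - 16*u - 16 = (u - 4)*(u^2 + 5*u + 4) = (u - 4)*(u + 4)*(u + 1)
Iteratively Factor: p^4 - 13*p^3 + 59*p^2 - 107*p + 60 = (p - 3)*(p^3 - 10*p^2 + 29*p - 20) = (p - 3)*(p - 1)*(p^2 - 9*p + 20) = (p - 4)*(p - 3)*(p - 1)*(p - 5)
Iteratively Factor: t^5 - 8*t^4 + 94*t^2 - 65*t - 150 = (t + 1)*(t^4 - 9*t^3 + 9*t^2 + 85*t - 150) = (t + 1)*(t + 3)*(t^3 - 12*t^2 + 45*t - 50) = (t - 5)*(t + 1)*(t + 3)*(t^2 - 7*t + 10) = (t - 5)^2*(t + 1)*(t + 3)*(t - 2)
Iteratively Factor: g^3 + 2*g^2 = (g)*(g^2 + 2*g) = g^2*(g + 2)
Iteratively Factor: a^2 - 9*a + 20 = (a - 5)*(a - 4)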